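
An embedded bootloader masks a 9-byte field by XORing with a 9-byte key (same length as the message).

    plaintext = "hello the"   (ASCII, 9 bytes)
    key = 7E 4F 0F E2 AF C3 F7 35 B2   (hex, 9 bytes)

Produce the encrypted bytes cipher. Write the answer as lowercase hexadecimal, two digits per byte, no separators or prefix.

XOR is its own inverse, so applying the key byte-wise gives the result directly.
byte 0: 68 ^ 7e = 16
byte 1: 65 ^ 4f = 2a
byte 2: 6c ^ 0f = 63
byte 3: 6c ^ e2 = 8e
byte 4: 6f ^ af = c0
byte 5: 20 ^ c3 = e3
byte 6: 74 ^ f7 = 83
byte 7: 68 ^ 35 = 5d
byte 8: 65 ^ b2 = d7

162a638ec0e3835dd7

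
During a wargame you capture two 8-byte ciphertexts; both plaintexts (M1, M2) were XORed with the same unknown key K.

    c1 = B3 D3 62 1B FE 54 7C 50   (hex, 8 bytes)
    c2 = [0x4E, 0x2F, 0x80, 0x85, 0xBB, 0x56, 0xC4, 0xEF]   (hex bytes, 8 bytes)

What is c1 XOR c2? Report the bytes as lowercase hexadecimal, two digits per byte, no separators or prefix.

fdfce29e4502b8bf

c1 ⊕ c2 = (M1 ⊕ K) ⊕ (M2 ⊕ K) = M1 ⊕ M2 — the shared key cancels under XOR.
b3 ⊕ 4e = fd
d3 ⊕ 2f = fc
62 ⊕ 80 = e2
1b ⊕ 85 = 9e
fe ⊕ bb = 45
54 ⊕ 56 = 02
7c ⊕ c4 = b8
50 ⊕ ef = bf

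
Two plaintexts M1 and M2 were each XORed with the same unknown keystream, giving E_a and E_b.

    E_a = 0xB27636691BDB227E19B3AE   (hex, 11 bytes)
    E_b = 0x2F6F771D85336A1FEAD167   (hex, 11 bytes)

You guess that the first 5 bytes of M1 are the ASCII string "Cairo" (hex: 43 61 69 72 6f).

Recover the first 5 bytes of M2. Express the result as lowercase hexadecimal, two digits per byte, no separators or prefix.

de782806f1

First, E_a ⊕ E_b = (M1 ⊕ K) ⊕ (M2 ⊕ K) = M1 ⊕ M2, so the key drops out. Then M2 = (M1 ⊕ M2) ⊕ M1 over the first 5 bytes.
byte 0: (b2 XOR 2f) XOR 43 = 9d XOR 43 = de
byte 1: (76 XOR 6f) XOR 61 = 19 XOR 61 = 78
byte 2: (36 XOR 77) XOR 69 = 41 XOR 69 = 28
byte 3: (69 XOR 1d) XOR 72 = 74 XOR 72 = 06
byte 4: (1b XOR 85) XOR 6f = 9e XOR 6f = f1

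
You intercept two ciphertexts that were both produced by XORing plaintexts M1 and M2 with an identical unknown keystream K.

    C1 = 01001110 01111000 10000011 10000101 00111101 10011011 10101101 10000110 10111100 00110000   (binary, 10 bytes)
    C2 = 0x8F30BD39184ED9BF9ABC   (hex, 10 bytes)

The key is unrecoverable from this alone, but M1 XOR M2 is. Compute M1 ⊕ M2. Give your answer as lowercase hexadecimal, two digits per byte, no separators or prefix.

C1 ⊕ C2 = (M1 ⊕ K) ⊕ (M2 ⊕ K) = M1 ⊕ M2 — the shared key cancels under XOR.
4e ^ 8f = c1
78 ^ 30 = 48
83 ^ bd = 3e
85 ^ 39 = bc
3d ^ 18 = 25
9b ^ 4e = d5
ad ^ d9 = 74
86 ^ bf = 39
bc ^ 9a = 26
30 ^ bc = 8c

c1483ebc25d57439268c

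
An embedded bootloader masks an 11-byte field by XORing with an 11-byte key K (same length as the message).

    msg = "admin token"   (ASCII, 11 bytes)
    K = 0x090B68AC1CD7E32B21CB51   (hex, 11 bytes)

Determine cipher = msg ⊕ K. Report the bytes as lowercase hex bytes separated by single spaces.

XOR is its own inverse, so applying the key byte-wise gives the result directly.
61 XOR 09 = 68
64 XOR 0b = 6f
6d XOR 68 = 05
69 XOR ac = c5
6e XOR 1c = 72
20 XOR d7 = f7
74 XOR e3 = 97
6f XOR 2b = 44
6b XOR 21 = 4a
65 XOR cb = ae
6e XOR 51 = 3f

68 6f 05 c5 72 f7 97 44 4a ae 3f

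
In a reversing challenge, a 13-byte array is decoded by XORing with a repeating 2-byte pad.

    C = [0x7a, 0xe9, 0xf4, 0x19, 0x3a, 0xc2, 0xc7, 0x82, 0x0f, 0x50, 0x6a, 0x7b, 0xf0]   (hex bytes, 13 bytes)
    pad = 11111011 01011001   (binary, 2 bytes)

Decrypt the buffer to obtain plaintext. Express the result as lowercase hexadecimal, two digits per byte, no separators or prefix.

81b00f40c19b3cdbf40991220b

The 2-byte key repeats, so the effective keystream is fb 59 fb 59 fb 59 fb 59 fb 59 fb 59 fb.
byte 0: 01111010 XOR 11111011 = 10000001
byte 1: 11101001 XOR 01011001 = 10110000
byte 2: 11110100 XOR 11111011 = 00001111
byte 3: 00011001 XOR 01011001 = 01000000
byte 4: 00111010 XOR 11111011 = 11000001
byte 5: 11000010 XOR 01011001 = 10011011
byte 6: 11000111 XOR 11111011 = 00111100
byte 7: 10000010 XOR 01011001 = 11011011
byte 8: 00001111 XOR 11111011 = 11110100
byte 9: 01010000 XOR 01011001 = 00001001
byte 10: 01101010 XOR 11111011 = 10010001
byte 11: 01111011 XOR 01011001 = 00100010
byte 12: 11110000 XOR 11111011 = 00001011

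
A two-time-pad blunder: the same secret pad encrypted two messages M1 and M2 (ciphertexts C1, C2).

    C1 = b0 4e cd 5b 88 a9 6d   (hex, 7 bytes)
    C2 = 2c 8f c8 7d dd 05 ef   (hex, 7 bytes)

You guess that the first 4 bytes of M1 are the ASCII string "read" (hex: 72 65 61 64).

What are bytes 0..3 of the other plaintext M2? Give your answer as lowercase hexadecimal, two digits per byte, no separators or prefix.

First, C1 ⊕ C2 = (M1 ⊕ K) ⊕ (M2 ⊕ K) = M1 ⊕ M2, so the key drops out. Then M2 = (M1 ⊕ M2) ⊕ M1 over the first 4 bytes.
byte 0: (b0 xor 2c) xor 72 = 9c xor 72 = ee
byte 1: (4e xor 8f) xor 65 = c1 xor 65 = a4
byte 2: (cd xor c8) xor 61 = 05 xor 61 = 64
byte 3: (5b xor 7d) xor 64 = 26 xor 64 = 42

eea46442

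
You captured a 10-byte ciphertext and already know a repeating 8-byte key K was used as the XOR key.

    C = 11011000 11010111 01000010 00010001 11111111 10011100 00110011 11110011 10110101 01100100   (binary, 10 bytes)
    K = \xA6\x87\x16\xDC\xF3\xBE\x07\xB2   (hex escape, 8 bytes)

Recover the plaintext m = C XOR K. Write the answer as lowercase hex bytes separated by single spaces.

7e 50 54 cd 0c 22 34 41 13 e3

The 8-byte key repeats, so the effective keystream is a6 87 16 dc f3 be 07 b2 a6 87.
byte 0: 216 xor 166 = 126
byte 1: 215 xor 135 =  80
byte 2:  66 xor  22 =  84
byte 3:  17 xor 220 = 205
byte 4: 255 xor 243 =  12
byte 5: 156 xor 190 =  34
byte 6:  51 xor   7 =  52
byte 7: 243 xor 178 =  65
byte 8: 181 xor 166 =  19
byte 9: 100 xor 135 = 227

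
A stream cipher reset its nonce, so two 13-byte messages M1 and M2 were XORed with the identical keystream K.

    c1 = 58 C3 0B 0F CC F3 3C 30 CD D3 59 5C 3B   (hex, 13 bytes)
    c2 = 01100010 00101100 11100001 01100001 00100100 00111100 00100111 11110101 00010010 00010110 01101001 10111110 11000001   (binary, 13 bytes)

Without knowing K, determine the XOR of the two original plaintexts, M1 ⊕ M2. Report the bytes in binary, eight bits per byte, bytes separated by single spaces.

00111010 11101111 11101010 01101110 11101000 11001111 00011011 11000101 11011111 11000101 00110000 11100010 11111010

c1 ⊕ c2 = (M1 ⊕ K) ⊕ (M2 ⊕ K) = M1 ⊕ M2 — the shared key cancels under XOR.
byte 0: 58 ⊕ 62 = 3a
byte 1: c3 ⊕ 2c = ef
byte 2: 0b ⊕ e1 = ea
byte 3: 0f ⊕ 61 = 6e
byte 4: cc ⊕ 24 = e8
byte 5: f3 ⊕ 3c = cf
byte 6: 3c ⊕ 27 = 1b
byte 7: 30 ⊕ f5 = c5
byte 8: cd ⊕ 12 = df
byte 9: d3 ⊕ 16 = c5
byte 10: 59 ⊕ 69 = 30
byte 11: 5c ⊕ be = e2
byte 12: 3b ⊕ c1 = fa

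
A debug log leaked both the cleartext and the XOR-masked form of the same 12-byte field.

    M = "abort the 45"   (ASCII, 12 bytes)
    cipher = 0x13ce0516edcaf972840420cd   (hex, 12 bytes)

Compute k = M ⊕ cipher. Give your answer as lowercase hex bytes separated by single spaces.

Since cipher = M ⊕ k, XORing both sides with M gives k = M ⊕ cipher.
byte 0: 61 ^ 13 = 72
byte 1: 62 ^ ce = ac
byte 2: 6f ^ 05 = 6a
byte 3: 72 ^ 16 = 64
byte 4: 74 ^ ed = 99
byte 5: 20 ^ ca = ea
byte 6: 74 ^ f9 = 8d
byte 7: 68 ^ 72 = 1a
byte 8: 65 ^ 84 = e1
byte 9: 20 ^ 04 = 24
byte 10: 34 ^ 20 = 14
byte 11: 35 ^ cd = f8

72 ac 6a 64 99 ea 8d 1a e1 24 14 f8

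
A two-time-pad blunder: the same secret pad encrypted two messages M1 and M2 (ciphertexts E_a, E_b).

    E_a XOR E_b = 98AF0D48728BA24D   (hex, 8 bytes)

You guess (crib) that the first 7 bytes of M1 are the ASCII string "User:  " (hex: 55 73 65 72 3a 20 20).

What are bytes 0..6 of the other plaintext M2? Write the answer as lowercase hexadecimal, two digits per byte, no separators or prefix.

cddc683a48ab82

Since E_a ⊕ E_b = M1 ⊕ M2, XORing with the guessed M1 bytes yields the corresponding M2 bytes: M2 = (E_a ⊕ E_b) ⊕ M1.
152 ⊕  85 = 205
175 ⊕ 115 = 220
 13 ⊕ 101 = 104
 72 ⊕ 114 =  58
114 ⊕  58 =  72
139 ⊕  32 = 171
162 ⊕  32 = 130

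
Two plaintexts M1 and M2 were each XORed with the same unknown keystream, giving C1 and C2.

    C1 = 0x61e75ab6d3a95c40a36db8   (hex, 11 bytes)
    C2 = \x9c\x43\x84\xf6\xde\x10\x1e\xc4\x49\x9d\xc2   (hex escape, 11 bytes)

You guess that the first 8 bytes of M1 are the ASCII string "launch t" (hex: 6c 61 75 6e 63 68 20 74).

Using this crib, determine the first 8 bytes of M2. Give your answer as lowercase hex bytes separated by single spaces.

91 c5 ab 2e 6e d1 62 f0

First, C1 ⊕ C2 = (M1 ⊕ K) ⊕ (M2 ⊕ K) = M1 ⊕ M2, so the key drops out. Then M2 = (M1 ⊕ M2) ⊕ M1 over the first 8 bytes.
byte 0: (61 ^ 9c) ^ 6c = fd ^ 6c = 91
byte 1: (e7 ^ 43) ^ 61 = a4 ^ 61 = c5
byte 2: (5a ^ 84) ^ 75 = de ^ 75 = ab
byte 3: (b6 ^ f6) ^ 6e = 40 ^ 6e = 2e
byte 4: (d3 ^ de) ^ 63 = 0d ^ 63 = 6e
byte 5: (a9 ^ 10) ^ 68 = b9 ^ 68 = d1
byte 6: (5c ^ 1e) ^ 20 = 42 ^ 20 = 62
byte 7: (40 ^ c4) ^ 74 = 84 ^ 74 = f0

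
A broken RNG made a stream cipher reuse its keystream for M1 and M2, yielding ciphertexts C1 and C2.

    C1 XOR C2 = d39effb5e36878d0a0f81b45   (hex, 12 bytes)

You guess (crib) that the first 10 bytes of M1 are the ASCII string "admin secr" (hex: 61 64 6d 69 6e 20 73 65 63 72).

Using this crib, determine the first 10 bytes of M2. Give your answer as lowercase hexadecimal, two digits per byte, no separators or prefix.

Since C1 ⊕ C2 = M1 ⊕ M2, XORing with the guessed M1 bytes yields the corresponding M2 bytes: M2 = (C1 ⊕ C2) ⊕ M1.
211 ⊕  97 = 178
158 ⊕ 100 = 250
255 ⊕ 109 = 146
181 ⊕ 105 = 220
227 ⊕ 110 = 141
104 ⊕  32 =  72
120 ⊕ 115 =  11
208 ⊕ 101 = 181
160 ⊕  99 = 195
248 ⊕ 114 = 138

b2fa92dc8d480bb5c38a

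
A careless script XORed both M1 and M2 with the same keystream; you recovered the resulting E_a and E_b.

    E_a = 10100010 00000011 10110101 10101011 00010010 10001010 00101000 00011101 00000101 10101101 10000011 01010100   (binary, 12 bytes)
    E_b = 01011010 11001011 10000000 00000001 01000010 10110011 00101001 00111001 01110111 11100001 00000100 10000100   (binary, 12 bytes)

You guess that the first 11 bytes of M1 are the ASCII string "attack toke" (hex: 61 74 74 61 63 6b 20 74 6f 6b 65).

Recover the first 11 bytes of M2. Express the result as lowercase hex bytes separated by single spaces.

First, E_a ⊕ E_b = (M1 ⊕ K) ⊕ (M2 ⊕ K) = M1 ⊕ M2, so the key drops out. Then M2 = (M1 ⊕ M2) ⊕ M1 over the first 11 bytes.
byte 0: (a2 XOR 5a) XOR 61 = f8 XOR 61 = 99
byte 1: (03 XOR cb) XOR 74 = c8 XOR 74 = bc
byte 2: (b5 XOR 80) XOR 74 = 35 XOR 74 = 41
byte 3: (ab XOR 01) XOR 61 = aa XOR 61 = cb
byte 4: (12 XOR 42) XOR 63 = 50 XOR 63 = 33
byte 5: (8a XOR b3) XOR 6b = 39 XOR 6b = 52
byte 6: (28 XOR 29) XOR 20 = 01 XOR 20 = 21
byte 7: (1d XOR 39) XOR 74 = 24 XOR 74 = 50
byte 8: (05 XOR 77) XOR 6f = 72 XOR 6f = 1d
byte 9: (ad XOR e1) XOR 6b = 4c XOR 6b = 27
byte 10: (83 XOR 04) XOR 65 = 87 XOR 65 = e2

99 bc 41 cb 33 52 21 50 1d 27 e2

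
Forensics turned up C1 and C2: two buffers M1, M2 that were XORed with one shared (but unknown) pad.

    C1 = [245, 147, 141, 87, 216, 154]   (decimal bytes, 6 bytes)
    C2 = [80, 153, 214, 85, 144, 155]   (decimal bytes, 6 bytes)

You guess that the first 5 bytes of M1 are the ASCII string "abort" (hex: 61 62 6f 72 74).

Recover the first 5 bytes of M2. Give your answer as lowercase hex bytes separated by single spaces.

c4 68 34 70 3c

First, C1 ⊕ C2 = (M1 ⊕ K) ⊕ (M2 ⊕ K) = M1 ⊕ M2, so the key drops out. Then M2 = (M1 ⊕ M2) ⊕ M1 over the first 5 bytes.
byte 0: (f5 ⊕ 50) ⊕ 61 = a5 ⊕ 61 = c4
byte 1: (93 ⊕ 99) ⊕ 62 = 0a ⊕ 62 = 68
byte 2: (8d ⊕ d6) ⊕ 6f = 5b ⊕ 6f = 34
byte 3: (57 ⊕ 55) ⊕ 72 = 02 ⊕ 72 = 70
byte 4: (d8 ⊕ 90) ⊕ 74 = 48 ⊕ 74 = 3c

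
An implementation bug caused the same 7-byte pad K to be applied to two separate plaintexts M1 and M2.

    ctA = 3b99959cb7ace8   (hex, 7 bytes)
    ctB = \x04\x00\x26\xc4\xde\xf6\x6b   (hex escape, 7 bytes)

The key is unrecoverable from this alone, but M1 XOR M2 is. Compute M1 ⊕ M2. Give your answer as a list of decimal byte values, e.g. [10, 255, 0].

[63, 153, 179, 88, 105, 90, 131]

ctA ⊕ ctB = (M1 ⊕ K) ⊕ (M2 ⊕ K) = M1 ⊕ M2 — the shared key cancels under XOR.
00111011 xor 00000100 = 00111111
10011001 xor 00000000 = 10011001
10010101 xor 00100110 = 10110011
10011100 xor 11000100 = 01011000
10110111 xor 11011110 = 01101001
10101100 xor 11110110 = 01011010
11101000 xor 01101011 = 10000011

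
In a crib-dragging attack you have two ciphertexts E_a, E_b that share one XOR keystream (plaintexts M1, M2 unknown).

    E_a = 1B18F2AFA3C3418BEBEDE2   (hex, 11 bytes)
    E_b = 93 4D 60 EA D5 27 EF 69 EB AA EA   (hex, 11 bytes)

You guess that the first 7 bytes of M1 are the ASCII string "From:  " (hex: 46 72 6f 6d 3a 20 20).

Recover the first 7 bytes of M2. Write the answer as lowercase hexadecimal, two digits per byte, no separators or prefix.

First, E_a ⊕ E_b = (M1 ⊕ K) ⊕ (M2 ⊕ K) = M1 ⊕ M2, so the key drops out. Then M2 = (M1 ⊕ M2) ⊕ M1 over the first 7 bytes.
byte 0: (1b XOR 93) XOR 46 = 88 XOR 46 = ce
byte 1: (18 XOR 4d) XOR 72 = 55 XOR 72 = 27
byte 2: (f2 XOR 60) XOR 6f = 92 XOR 6f = fd
byte 3: (af XOR ea) XOR 6d = 45 XOR 6d = 28
byte 4: (a3 XOR d5) XOR 3a = 76 XOR 3a = 4c
byte 5: (c3 XOR 27) XOR 20 = e4 XOR 20 = c4
byte 6: (41 XOR ef) XOR 20 = ae XOR 20 = 8e

ce27fd284cc48e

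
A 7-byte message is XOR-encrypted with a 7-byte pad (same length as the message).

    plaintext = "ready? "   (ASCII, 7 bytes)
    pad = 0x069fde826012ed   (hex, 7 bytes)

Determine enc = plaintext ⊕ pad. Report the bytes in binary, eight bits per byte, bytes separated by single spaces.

01110100 11111010 10111111 11100110 00011001 00101101 11001101

114 ^   6 = 116
101 ^ 159 = 250
 97 ^ 222 = 191
100 ^ 130 = 230
121 ^  96 =  25
 63 ^  18 =  45
 32 ^ 237 = 205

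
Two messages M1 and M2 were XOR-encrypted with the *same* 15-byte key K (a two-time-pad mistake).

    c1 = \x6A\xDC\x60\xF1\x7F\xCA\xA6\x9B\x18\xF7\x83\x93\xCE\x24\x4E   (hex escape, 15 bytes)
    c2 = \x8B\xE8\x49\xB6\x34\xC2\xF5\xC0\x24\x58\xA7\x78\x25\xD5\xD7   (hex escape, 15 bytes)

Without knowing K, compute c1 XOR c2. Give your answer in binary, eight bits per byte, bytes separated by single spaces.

c1 ⊕ c2 = (M1 ⊕ K) ⊕ (M2 ⊕ K) = M1 ⊕ M2 — the shared key cancels under XOR.
6a xor 8b = e1
dc xor e8 = 34
60 xor 49 = 29
f1 xor b6 = 47
7f xor 34 = 4b
ca xor c2 = 08
a6 xor f5 = 53
9b xor c0 = 5b
18 xor 24 = 3c
f7 xor 58 = af
83 xor a7 = 24
93 xor 78 = eb
ce xor 25 = eb
24 xor d5 = f1
4e xor d7 = 99

11100001 00110100 00101001 01000111 01001011 00001000 01010011 01011011 00111100 10101111 00100100 11101011 11101011 11110001 10011001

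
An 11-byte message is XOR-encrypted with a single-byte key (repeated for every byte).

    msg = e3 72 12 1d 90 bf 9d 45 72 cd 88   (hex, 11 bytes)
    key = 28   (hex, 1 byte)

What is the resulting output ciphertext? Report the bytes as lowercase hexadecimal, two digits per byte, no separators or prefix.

cb5a3a35b897b56d5ae5a0

The 1-byte key repeats, so the effective keystream is 28 28 28 28 28 28 28 28 28 28 28.
byte 0: 11100011 XOR 00101000 = 11001011
byte 1: 01110010 XOR 00101000 = 01011010
byte 2: 00010010 XOR 00101000 = 00111010
byte 3: 00011101 XOR 00101000 = 00110101
byte 4: 10010000 XOR 00101000 = 10111000
byte 5: 10111111 XOR 00101000 = 10010111
byte 6: 10011101 XOR 00101000 = 10110101
byte 7: 01000101 XOR 00101000 = 01101101
byte 8: 01110010 XOR 00101000 = 01011010
byte 9: 11001101 XOR 00101000 = 11100101
byte 10: 10001000 XOR 00101000 = 10100000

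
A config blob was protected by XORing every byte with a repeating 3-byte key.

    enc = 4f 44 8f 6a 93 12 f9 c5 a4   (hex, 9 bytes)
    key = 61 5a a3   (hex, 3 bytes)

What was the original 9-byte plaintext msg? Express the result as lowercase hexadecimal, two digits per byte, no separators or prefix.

The 3-byte key repeats, so the effective keystream is 61 5a a3 61 5a a3 61 5a a3.
byte 0: 01001111 xor 01100001 = 00101110
byte 1: 01000100 xor 01011010 = 00011110
byte 2: 10001111 xor 10100011 = 00101100
byte 3: 01101010 xor 01100001 = 00001011
byte 4: 10010011 xor 01011010 = 11001001
byte 5: 00010010 xor 10100011 = 10110001
byte 6: 11111001 xor 01100001 = 10011000
byte 7: 11000101 xor 01011010 = 10011111
byte 8: 10100100 xor 10100011 = 00000111

2e1e2c0bc9b1989f07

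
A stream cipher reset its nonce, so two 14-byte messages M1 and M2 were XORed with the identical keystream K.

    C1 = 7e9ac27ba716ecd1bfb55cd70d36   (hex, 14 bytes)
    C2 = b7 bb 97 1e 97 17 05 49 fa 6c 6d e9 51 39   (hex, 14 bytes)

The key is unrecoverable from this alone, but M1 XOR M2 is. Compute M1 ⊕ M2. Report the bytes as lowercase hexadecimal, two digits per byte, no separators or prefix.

c92155653001e99845d9313e5c0f

C1 ⊕ C2 = (M1 ⊕ K) ⊕ (M2 ⊕ K) = M1 ⊕ M2 — the shared key cancels under XOR.
7e ⊕ b7 = c9
9a ⊕ bb = 21
c2 ⊕ 97 = 55
7b ⊕ 1e = 65
a7 ⊕ 97 = 30
16 ⊕ 17 = 01
ec ⊕ 05 = e9
d1 ⊕ 49 = 98
bf ⊕ fa = 45
b5 ⊕ 6c = d9
5c ⊕ 6d = 31
d7 ⊕ e9 = 3e
0d ⊕ 51 = 5c
36 ⊕ 39 = 0f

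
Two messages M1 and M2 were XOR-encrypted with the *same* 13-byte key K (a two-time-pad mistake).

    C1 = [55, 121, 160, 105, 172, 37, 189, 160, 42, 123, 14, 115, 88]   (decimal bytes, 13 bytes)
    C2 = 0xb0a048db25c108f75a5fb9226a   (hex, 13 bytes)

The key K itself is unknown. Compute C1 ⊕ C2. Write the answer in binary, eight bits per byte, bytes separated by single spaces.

C1 ⊕ C2 = (M1 ⊕ K) ⊕ (M2 ⊕ K) = M1 ⊕ M2 — the shared key cancels under XOR.
37 XOR b0 = 87
79 XOR a0 = d9
a0 XOR 48 = e8
69 XOR db = b2
ac XOR 25 = 89
25 XOR c1 = e4
bd XOR 08 = b5
a0 XOR f7 = 57
2a XOR 5a = 70
7b XOR 5f = 24
0e XOR b9 = b7
73 XOR 22 = 51
58 XOR 6a = 32

10000111 11011001 11101000 10110010 10001001 11100100 10110101 01010111 01110000 00100100 10110111 01010001 00110010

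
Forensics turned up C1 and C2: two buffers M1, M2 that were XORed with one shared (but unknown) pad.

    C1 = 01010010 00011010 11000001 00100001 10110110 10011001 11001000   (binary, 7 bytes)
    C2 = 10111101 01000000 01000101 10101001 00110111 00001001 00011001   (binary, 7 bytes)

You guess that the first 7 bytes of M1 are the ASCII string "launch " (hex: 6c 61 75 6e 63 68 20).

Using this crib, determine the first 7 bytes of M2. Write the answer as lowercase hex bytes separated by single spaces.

First, C1 ⊕ C2 = (M1 ⊕ K) ⊕ (M2 ⊕ K) = M1 ⊕ M2, so the key drops out. Then M2 = (M1 ⊕ M2) ⊕ M1 over the first 7 bytes.
byte 0: (52 xor bd) xor 6c = ef xor 6c = 83
byte 1: (1a xor 40) xor 61 = 5a xor 61 = 3b
byte 2: (c1 xor 45) xor 75 = 84 xor 75 = f1
byte 3: (21 xor a9) xor 6e = 88 xor 6e = e6
byte 4: (b6 xor 37) xor 63 = 81 xor 63 = e2
byte 5: (99 xor 09) xor 68 = 90 xor 68 = f8
byte 6: (c8 xor 19) xor 20 = d1 xor 20 = f1

83 3b f1 e6 e2 f8 f1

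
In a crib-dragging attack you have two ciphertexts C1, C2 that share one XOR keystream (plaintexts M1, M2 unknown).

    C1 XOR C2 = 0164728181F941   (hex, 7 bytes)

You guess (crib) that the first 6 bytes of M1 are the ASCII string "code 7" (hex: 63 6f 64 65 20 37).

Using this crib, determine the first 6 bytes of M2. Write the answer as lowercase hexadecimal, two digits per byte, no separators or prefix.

Since C1 ⊕ C2 = M1 ⊕ M2, XORing with the guessed M1 bytes yields the corresponding M2 bytes: M2 = (C1 ⊕ C2) ⊕ M1.
01 XOR 63 = 62
64 XOR 6f = 0b
72 XOR 64 = 16
81 XOR 65 = e4
81 XOR 20 = a1
f9 XOR 37 = ce

620b16e4a1ce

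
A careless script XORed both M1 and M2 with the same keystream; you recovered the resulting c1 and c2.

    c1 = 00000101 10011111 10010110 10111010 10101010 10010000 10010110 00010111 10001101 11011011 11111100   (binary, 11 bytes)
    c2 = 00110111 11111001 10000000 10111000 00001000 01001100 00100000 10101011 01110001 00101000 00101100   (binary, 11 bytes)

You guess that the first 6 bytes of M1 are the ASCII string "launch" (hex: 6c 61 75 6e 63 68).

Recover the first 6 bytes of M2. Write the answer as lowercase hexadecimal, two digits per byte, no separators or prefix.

5e07636cc1b4

First, c1 ⊕ c2 = (M1 ⊕ K) ⊕ (M2 ⊕ K) = M1 ⊕ M2, so the key drops out. Then M2 = (M1 ⊕ M2) ⊕ M1 over the first 6 bytes.
byte 0: (05 ⊕ 37) ⊕ 6c = 32 ⊕ 6c = 5e
byte 1: (9f ⊕ f9) ⊕ 61 = 66 ⊕ 61 = 07
byte 2: (96 ⊕ 80) ⊕ 75 = 16 ⊕ 75 = 63
byte 3: (ba ⊕ b8) ⊕ 6e = 02 ⊕ 6e = 6c
byte 4: (aa ⊕ 08) ⊕ 63 = a2 ⊕ 63 = c1
byte 5: (90 ⊕ 4c) ⊕ 68 = dc ⊕ 68 = b4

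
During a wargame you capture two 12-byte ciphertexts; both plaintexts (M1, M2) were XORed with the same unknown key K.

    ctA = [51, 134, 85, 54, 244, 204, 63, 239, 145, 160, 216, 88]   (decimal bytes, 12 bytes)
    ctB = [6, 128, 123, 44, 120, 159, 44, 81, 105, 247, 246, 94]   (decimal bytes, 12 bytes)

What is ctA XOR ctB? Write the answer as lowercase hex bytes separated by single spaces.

ctA ⊕ ctB = (M1 ⊕ K) ⊕ (M2 ⊕ K) = M1 ⊕ M2 — the shared key cancels under XOR.
byte 0:  51 ⊕   6 =  53
byte 1: 134 ⊕ 128 =   6
byte 2:  85 ⊕ 123 =  46
byte 3:  54 ⊕  44 =  26
byte 4: 244 ⊕ 120 = 140
byte 5: 204 ⊕ 159 =  83
byte 6:  63 ⊕  44 =  19
byte 7: 239 ⊕  81 = 190
byte 8: 145 ⊕ 105 = 248
byte 9: 160 ⊕ 247 =  87
byte 10: 216 ⊕ 246 =  46
byte 11:  88 ⊕  94 =   6

35 06 2e 1a 8c 53 13 be f8 57 2e 06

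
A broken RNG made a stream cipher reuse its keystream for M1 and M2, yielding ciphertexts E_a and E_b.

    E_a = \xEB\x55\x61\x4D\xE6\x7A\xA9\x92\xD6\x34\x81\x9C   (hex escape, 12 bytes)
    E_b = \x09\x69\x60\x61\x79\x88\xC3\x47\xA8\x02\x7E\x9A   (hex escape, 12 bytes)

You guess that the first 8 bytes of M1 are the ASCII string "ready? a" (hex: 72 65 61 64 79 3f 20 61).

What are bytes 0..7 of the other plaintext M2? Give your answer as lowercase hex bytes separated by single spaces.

First, E_a ⊕ E_b = (M1 ⊕ K) ⊕ (M2 ⊕ K) = M1 ⊕ M2, so the key drops out. Then M2 = (M1 ⊕ M2) ⊕ M1 over the first 8 bytes.
byte 0: (eb ^ 09) ^ 72 = e2 ^ 72 = 90
byte 1: (55 ^ 69) ^ 65 = 3c ^ 65 = 59
byte 2: (61 ^ 60) ^ 61 = 01 ^ 61 = 60
byte 3: (4d ^ 61) ^ 64 = 2c ^ 64 = 48
byte 4: (e6 ^ 79) ^ 79 = 9f ^ 79 = e6
byte 5: (7a ^ 88) ^ 3f = f2 ^ 3f = cd
byte 6: (a9 ^ c3) ^ 20 = 6a ^ 20 = 4a
byte 7: (92 ^ 47) ^ 61 = d5 ^ 61 = b4

90 59 60 48 e6 cd 4a b4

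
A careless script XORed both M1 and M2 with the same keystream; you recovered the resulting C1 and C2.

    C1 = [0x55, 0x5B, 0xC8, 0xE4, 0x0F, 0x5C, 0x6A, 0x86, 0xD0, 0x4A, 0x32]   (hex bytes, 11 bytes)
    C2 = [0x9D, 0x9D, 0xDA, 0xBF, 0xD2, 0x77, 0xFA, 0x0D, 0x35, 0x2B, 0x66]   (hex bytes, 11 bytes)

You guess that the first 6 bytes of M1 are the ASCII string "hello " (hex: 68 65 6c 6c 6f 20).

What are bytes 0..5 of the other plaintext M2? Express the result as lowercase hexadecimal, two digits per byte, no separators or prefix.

a0a37e37b20b

First, C1 ⊕ C2 = (M1 ⊕ K) ⊕ (M2 ⊕ K) = M1 ⊕ M2, so the key drops out. Then M2 = (M1 ⊕ M2) ⊕ M1 over the first 6 bytes.
byte 0: (55 ⊕ 9d) ⊕ 68 = c8 ⊕ 68 = a0
byte 1: (5b ⊕ 9d) ⊕ 65 = c6 ⊕ 65 = a3
byte 2: (c8 ⊕ da) ⊕ 6c = 12 ⊕ 6c = 7e
byte 3: (e4 ⊕ bf) ⊕ 6c = 5b ⊕ 6c = 37
byte 4: (0f ⊕ d2) ⊕ 6f = dd ⊕ 6f = b2
byte 5: (5c ⊕ 77) ⊕ 20 = 2b ⊕ 20 = 0b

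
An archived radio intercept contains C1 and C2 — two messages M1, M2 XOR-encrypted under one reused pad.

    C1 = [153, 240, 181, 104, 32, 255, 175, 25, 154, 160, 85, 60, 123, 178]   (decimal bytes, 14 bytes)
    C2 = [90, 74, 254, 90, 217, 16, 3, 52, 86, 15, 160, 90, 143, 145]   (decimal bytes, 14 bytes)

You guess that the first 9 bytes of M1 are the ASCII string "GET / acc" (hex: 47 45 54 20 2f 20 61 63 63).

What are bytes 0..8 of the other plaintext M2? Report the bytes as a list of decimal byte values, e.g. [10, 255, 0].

[132, 255, 31, 18, 214, 207, 205, 78, 175]

First, C1 ⊕ C2 = (M1 ⊕ K) ⊕ (M2 ⊕ K) = M1 ⊕ M2, so the key drops out. Then M2 = (M1 ⊕ M2) ⊕ M1 over the first 9 bytes.
byte 0: (99 xor 5a) xor 47 = c3 xor 47 = 84
byte 1: (f0 xor 4a) xor 45 = ba xor 45 = ff
byte 2: (b5 xor fe) xor 54 = 4b xor 54 = 1f
byte 3: (68 xor 5a) xor 20 = 32 xor 20 = 12
byte 4: (20 xor d9) xor 2f = f9 xor 2f = d6
byte 5: (ff xor 10) xor 20 = ef xor 20 = cf
byte 6: (af xor 03) xor 61 = ac xor 61 = cd
byte 7: (19 xor 34) xor 63 = 2d xor 63 = 4e
byte 8: (9a xor 56) xor 63 = cc xor 63 = af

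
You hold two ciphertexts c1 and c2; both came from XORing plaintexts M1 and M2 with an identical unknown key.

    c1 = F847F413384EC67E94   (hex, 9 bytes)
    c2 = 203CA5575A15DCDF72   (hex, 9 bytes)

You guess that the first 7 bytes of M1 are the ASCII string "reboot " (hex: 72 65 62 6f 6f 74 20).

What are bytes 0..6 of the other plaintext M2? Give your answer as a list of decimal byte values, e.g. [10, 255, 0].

First, c1 ⊕ c2 = (M1 ⊕ K) ⊕ (M2 ⊕ K) = M1 ⊕ M2, so the key drops out. Then M2 = (M1 ⊕ M2) ⊕ M1 over the first 7 bytes.
byte 0: (f8 ^ 20) ^ 72 = d8 ^ 72 = aa
byte 1: (47 ^ 3c) ^ 65 = 7b ^ 65 = 1e
byte 2: (f4 ^ a5) ^ 62 = 51 ^ 62 = 33
byte 3: (13 ^ 57) ^ 6f = 44 ^ 6f = 2b
byte 4: (38 ^ 5a) ^ 6f = 62 ^ 6f = 0d
byte 5: (4e ^ 15) ^ 74 = 5b ^ 74 = 2f
byte 6: (c6 ^ dc) ^ 20 = 1a ^ 20 = 3a

[170, 30, 51, 43, 13, 47, 58]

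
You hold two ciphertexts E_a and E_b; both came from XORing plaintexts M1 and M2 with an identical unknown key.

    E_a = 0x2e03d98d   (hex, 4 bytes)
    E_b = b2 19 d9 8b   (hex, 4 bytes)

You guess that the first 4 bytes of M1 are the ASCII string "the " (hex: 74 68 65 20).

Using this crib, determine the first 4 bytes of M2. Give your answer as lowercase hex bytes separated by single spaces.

First, E_a ⊕ E_b = (M1 ⊕ K) ⊕ (M2 ⊕ K) = M1 ⊕ M2, so the key drops out. Then M2 = (M1 ⊕ M2) ⊕ M1 over the first 4 bytes.
byte 0: (2e ^ b2) ^ 74 = 9c ^ 74 = e8
byte 1: (03 ^ 19) ^ 68 = 1a ^ 68 = 72
byte 2: (d9 ^ d9) ^ 65 = 00 ^ 65 = 65
byte 3: (8d ^ 8b) ^ 20 = 06 ^ 20 = 26

e8 72 65 26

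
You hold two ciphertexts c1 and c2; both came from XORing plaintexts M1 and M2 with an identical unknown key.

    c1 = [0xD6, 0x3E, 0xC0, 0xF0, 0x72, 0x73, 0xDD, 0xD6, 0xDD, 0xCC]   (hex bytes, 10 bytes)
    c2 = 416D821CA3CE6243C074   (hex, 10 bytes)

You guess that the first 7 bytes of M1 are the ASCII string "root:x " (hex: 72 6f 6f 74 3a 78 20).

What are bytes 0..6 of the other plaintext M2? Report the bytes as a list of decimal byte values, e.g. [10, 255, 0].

First, c1 ⊕ c2 = (M1 ⊕ K) ⊕ (M2 ⊕ K) = M1 ⊕ M2, so the key drops out. Then M2 = (M1 ⊕ M2) ⊕ M1 over the first 7 bytes.
byte 0: (d6 XOR 41) XOR 72 = 97 XOR 72 = e5
byte 1: (3e XOR 6d) XOR 6f = 53 XOR 6f = 3c
byte 2: (c0 XOR 82) XOR 6f = 42 XOR 6f = 2d
byte 3: (f0 XOR 1c) XOR 74 = ec XOR 74 = 98
byte 4: (72 XOR a3) XOR 3a = d1 XOR 3a = eb
byte 5: (73 XOR ce) XOR 78 = bd XOR 78 = c5
byte 6: (dd XOR 62) XOR 20 = bf XOR 20 = 9f

[229, 60, 45, 152, 235, 197, 159]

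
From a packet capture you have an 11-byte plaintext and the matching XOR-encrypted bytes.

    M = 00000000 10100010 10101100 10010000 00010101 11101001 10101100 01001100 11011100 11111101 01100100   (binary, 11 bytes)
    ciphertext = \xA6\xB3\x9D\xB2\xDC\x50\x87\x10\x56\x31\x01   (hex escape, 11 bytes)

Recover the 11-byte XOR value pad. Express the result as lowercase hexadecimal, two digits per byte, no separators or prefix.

Since ciphertext = M ⊕ pad, XORing both sides with M gives pad = M ⊕ ciphertext.
00 ⊕ a6 = a6
a2 ⊕ b3 = 11
ac ⊕ 9d = 31
90 ⊕ b2 = 22
15 ⊕ dc = c9
e9 ⊕ 50 = b9
ac ⊕ 87 = 2b
4c ⊕ 10 = 5c
dc ⊕ 56 = 8a
fd ⊕ 31 = cc
64 ⊕ 01 = 65

a6113122c9b92b5c8acc65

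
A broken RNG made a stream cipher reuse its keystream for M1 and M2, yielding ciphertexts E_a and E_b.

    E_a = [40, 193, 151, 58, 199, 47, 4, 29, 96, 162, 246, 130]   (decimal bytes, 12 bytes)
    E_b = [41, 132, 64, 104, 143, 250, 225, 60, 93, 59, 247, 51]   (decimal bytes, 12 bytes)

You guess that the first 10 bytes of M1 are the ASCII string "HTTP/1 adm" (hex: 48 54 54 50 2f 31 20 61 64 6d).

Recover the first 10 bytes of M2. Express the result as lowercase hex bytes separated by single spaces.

First, E_a ⊕ E_b = (M1 ⊕ K) ⊕ (M2 ⊕ K) = M1 ⊕ M2, so the key drops out. Then M2 = (M1 ⊕ M2) ⊕ M1 over the first 10 bytes.
byte 0: (28 ⊕ 29) ⊕ 48 = 01 ⊕ 48 = 49
byte 1: (c1 ⊕ 84) ⊕ 54 = 45 ⊕ 54 = 11
byte 2: (97 ⊕ 40) ⊕ 54 = d7 ⊕ 54 = 83
byte 3: (3a ⊕ 68) ⊕ 50 = 52 ⊕ 50 = 02
byte 4: (c7 ⊕ 8f) ⊕ 2f = 48 ⊕ 2f = 67
byte 5: (2f ⊕ fa) ⊕ 31 = d5 ⊕ 31 = e4
byte 6: (04 ⊕ e1) ⊕ 20 = e5 ⊕ 20 = c5
byte 7: (1d ⊕ 3c) ⊕ 61 = 21 ⊕ 61 = 40
byte 8: (60 ⊕ 5d) ⊕ 64 = 3d ⊕ 64 = 59
byte 9: (a2 ⊕ 3b) ⊕ 6d = 99 ⊕ 6d = f4

49 11 83 02 67 e4 c5 40 59 f4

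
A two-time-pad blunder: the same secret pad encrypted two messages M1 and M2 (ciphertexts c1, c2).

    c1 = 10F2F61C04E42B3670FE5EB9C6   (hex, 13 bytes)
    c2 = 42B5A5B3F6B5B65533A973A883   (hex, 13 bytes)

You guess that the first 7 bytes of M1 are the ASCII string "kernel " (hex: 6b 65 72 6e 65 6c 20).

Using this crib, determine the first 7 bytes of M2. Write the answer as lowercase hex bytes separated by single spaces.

39 22 21 c1 97 3d bd

First, c1 ⊕ c2 = (M1 ⊕ K) ⊕ (M2 ⊕ K) = M1 ⊕ M2, so the key drops out. Then M2 = (M1 ⊕ M2) ⊕ M1 over the first 7 bytes.
byte 0: (10 ⊕ 42) ⊕ 6b = 52 ⊕ 6b = 39
byte 1: (f2 ⊕ b5) ⊕ 65 = 47 ⊕ 65 = 22
byte 2: (f6 ⊕ a5) ⊕ 72 = 53 ⊕ 72 = 21
byte 3: (1c ⊕ b3) ⊕ 6e = af ⊕ 6e = c1
byte 4: (04 ⊕ f6) ⊕ 65 = f2 ⊕ 65 = 97
byte 5: (e4 ⊕ b5) ⊕ 6c = 51 ⊕ 6c = 3d
byte 6: (2b ⊕ b6) ⊕ 20 = 9d ⊕ 20 = bd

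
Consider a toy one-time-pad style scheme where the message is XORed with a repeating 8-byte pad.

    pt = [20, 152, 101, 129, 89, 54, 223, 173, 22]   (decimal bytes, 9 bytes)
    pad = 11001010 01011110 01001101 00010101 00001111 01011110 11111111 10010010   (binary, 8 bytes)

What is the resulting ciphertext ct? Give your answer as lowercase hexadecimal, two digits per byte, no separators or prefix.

dec628945668203fdc

The 8-byte key repeats, so the effective keystream is ca 5e 4d 15 0f 5e ff 92 ca.
byte 0:  20 XOR 202 = 222
byte 1: 152 XOR  94 = 198
byte 2: 101 XOR  77 =  40
byte 3: 129 XOR  21 = 148
byte 4:  89 XOR  15 =  86
byte 5:  54 XOR  94 = 104
byte 6: 223 XOR 255 =  32
byte 7: 173 XOR 146 =  63
byte 8:  22 XOR 202 = 220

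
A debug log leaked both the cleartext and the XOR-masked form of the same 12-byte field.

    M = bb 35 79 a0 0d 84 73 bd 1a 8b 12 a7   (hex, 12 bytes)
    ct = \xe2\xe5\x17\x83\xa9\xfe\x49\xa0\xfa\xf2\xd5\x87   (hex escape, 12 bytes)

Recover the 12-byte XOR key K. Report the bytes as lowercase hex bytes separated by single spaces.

59 d0 6e 23 a4 7a 3a 1d e0 79 c7 20

Since ct = M ⊕ K, XORing both sides with M gives K = M ⊕ ct.
byte 0: bb XOR e2 = 59
byte 1: 35 XOR e5 = d0
byte 2: 79 XOR 17 = 6e
byte 3: a0 XOR 83 = 23
byte 4: 0d XOR a9 = a4
byte 5: 84 XOR fe = 7a
byte 6: 73 XOR 49 = 3a
byte 7: bd XOR a0 = 1d
byte 8: 1a XOR fa = e0
byte 9: 8b XOR f2 = 79
byte 10: 12 XOR d5 = c7
byte 11: a7 XOR 87 = 20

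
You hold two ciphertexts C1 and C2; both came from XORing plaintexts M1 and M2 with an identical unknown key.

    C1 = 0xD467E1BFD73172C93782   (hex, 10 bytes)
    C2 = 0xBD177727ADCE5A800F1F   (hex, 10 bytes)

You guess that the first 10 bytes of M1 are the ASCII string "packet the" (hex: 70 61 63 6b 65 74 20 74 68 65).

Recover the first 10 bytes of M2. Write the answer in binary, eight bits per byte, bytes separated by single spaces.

First, C1 ⊕ C2 = (M1 ⊕ K) ⊕ (M2 ⊕ K) = M1 ⊕ M2, so the key drops out. Then M2 = (M1 ⊕ M2) ⊕ M1 over the first 10 bytes.
byte 0: (d4 ^ bd) ^ 70 = 69 ^ 70 = 19
byte 1: (67 ^ 17) ^ 61 = 70 ^ 61 = 11
byte 2: (e1 ^ 77) ^ 63 = 96 ^ 63 = f5
byte 3: (bf ^ 27) ^ 6b = 98 ^ 6b = f3
byte 4: (d7 ^ ad) ^ 65 = 7a ^ 65 = 1f
byte 5: (31 ^ ce) ^ 74 = ff ^ 74 = 8b
byte 6: (72 ^ 5a) ^ 20 = 28 ^ 20 = 08
byte 7: (c9 ^ 80) ^ 74 = 49 ^ 74 = 3d
byte 8: (37 ^ 0f) ^ 68 = 38 ^ 68 = 50
byte 9: (82 ^ 1f) ^ 65 = 9d ^ 65 = f8

00011001 00010001 11110101 11110011 00011111 10001011 00001000 00111101 01010000 11111000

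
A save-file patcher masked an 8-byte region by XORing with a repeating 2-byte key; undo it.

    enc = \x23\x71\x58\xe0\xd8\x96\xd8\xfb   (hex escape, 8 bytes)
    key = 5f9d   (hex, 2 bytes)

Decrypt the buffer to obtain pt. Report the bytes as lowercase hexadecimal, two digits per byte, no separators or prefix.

7cec077d870b8766

The 2-byte key repeats, so the effective keystream is 5f 9d 5f 9d 5f 9d 5f 9d.
byte 0: 23 xor 5f = 7c
byte 1: 71 xor 9d = ec
byte 2: 58 xor 5f = 07
byte 3: e0 xor 9d = 7d
byte 4: d8 xor 5f = 87
byte 5: 96 xor 9d = 0b
byte 6: d8 xor 5f = 87
byte 7: fb xor 9d = 66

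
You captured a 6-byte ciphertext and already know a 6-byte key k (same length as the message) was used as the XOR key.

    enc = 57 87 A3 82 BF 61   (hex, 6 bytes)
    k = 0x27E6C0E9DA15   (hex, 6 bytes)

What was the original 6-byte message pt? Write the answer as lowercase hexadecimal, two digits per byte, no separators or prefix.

7061636b6574

XOR is its own inverse, so applying the key byte-wise gives the result directly.
byte 0:  87 ⊕  39 = 112
byte 1: 135 ⊕ 230 =  97
byte 2: 163 ⊕ 192 =  99
byte 3: 130 ⊕ 233 = 107
byte 4: 191 ⊕ 218 = 101
byte 5:  97 ⊕  21 = 116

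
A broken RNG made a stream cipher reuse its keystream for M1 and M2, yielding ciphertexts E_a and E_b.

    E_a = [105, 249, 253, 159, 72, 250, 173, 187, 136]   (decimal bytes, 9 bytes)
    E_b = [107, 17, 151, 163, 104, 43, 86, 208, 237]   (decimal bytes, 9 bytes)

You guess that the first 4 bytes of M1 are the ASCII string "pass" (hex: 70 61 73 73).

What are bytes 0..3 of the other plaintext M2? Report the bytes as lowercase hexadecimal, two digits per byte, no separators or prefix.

First, E_a ⊕ E_b = (M1 ⊕ K) ⊕ (M2 ⊕ K) = M1 ⊕ M2, so the key drops out. Then M2 = (M1 ⊕ M2) ⊕ M1 over the first 4 bytes.
byte 0: (69 XOR 6b) XOR 70 = 02 XOR 70 = 72
byte 1: (f9 XOR 11) XOR 61 = e8 XOR 61 = 89
byte 2: (fd XOR 97) XOR 73 = 6a XOR 73 = 19
byte 3: (9f XOR a3) XOR 73 = 3c XOR 73 = 4f

7289194f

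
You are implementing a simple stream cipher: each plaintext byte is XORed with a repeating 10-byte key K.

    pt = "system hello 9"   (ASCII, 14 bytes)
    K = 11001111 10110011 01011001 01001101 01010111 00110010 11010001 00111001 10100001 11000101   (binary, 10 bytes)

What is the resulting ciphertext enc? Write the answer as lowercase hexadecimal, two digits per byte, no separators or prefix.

bcca2a39325ff151c4a9a3dc7974

The 10-byte key repeats, so the effective keystream is cf b3 59 4d 57 32 d1 39 a1 c5 cf b3 59 4d.
byte 0: 115 XOR 207 = 188
byte 1: 121 XOR 179 = 202
byte 2: 115 XOR  89 =  42
byte 3: 116 XOR  77 =  57
byte 4: 101 XOR  87 =  50
byte 5: 109 XOR  50 =  95
byte 6:  32 XOR 209 = 241
byte 7: 104 XOR  57 =  81
byte 8: 101 XOR 161 = 196
byte 9: 108 XOR 197 = 169
byte 10: 108 XOR 207 = 163
byte 11: 111 XOR 179 = 220
byte 12:  32 XOR  89 = 121
byte 13:  57 XOR  77 = 116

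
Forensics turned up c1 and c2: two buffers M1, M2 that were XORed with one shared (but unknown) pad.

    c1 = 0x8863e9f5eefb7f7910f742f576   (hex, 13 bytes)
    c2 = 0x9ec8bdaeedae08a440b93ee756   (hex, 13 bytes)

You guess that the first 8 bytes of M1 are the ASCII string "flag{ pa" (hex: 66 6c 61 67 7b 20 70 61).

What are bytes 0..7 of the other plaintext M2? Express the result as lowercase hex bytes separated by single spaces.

70 c7 35 3c 78 75 07 bc

First, c1 ⊕ c2 = (M1 ⊕ K) ⊕ (M2 ⊕ K) = M1 ⊕ M2, so the key drops out. Then M2 = (M1 ⊕ M2) ⊕ M1 over the first 8 bytes.
byte 0: (88 ^ 9e) ^ 66 = 16 ^ 66 = 70
byte 1: (63 ^ c8) ^ 6c = ab ^ 6c = c7
byte 2: (e9 ^ bd) ^ 61 = 54 ^ 61 = 35
byte 3: (f5 ^ ae) ^ 67 = 5b ^ 67 = 3c
byte 4: (ee ^ ed) ^ 7b = 03 ^ 7b = 78
byte 5: (fb ^ ae) ^ 20 = 55 ^ 20 = 75
byte 6: (7f ^ 08) ^ 70 = 77 ^ 70 = 07
byte 7: (79 ^ a4) ^ 61 = dd ^ 61 = bc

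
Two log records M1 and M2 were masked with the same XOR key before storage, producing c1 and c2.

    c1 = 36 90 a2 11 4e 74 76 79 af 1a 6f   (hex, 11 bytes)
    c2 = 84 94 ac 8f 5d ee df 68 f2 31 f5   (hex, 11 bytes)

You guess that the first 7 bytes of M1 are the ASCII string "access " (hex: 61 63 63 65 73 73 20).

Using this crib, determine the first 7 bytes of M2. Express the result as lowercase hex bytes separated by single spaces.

First, c1 ⊕ c2 = (M1 ⊕ K) ⊕ (M2 ⊕ K) = M1 ⊕ M2, so the key drops out. Then M2 = (M1 ⊕ M2) ⊕ M1 over the first 7 bytes.
byte 0: (36 ^ 84) ^ 61 = b2 ^ 61 = d3
byte 1: (90 ^ 94) ^ 63 = 04 ^ 63 = 67
byte 2: (a2 ^ ac) ^ 63 = 0e ^ 63 = 6d
byte 3: (11 ^ 8f) ^ 65 = 9e ^ 65 = fb
byte 4: (4e ^ 5d) ^ 73 = 13 ^ 73 = 60
byte 5: (74 ^ ee) ^ 73 = 9a ^ 73 = e9
byte 6: (76 ^ df) ^ 20 = a9 ^ 20 = 89

d3 67 6d fb 60 e9 89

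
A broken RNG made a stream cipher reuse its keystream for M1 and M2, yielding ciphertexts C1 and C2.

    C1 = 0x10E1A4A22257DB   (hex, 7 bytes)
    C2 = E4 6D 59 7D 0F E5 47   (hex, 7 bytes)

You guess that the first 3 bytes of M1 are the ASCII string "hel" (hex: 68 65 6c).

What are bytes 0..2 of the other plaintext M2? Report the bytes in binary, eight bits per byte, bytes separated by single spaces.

First, C1 ⊕ C2 = (M1 ⊕ K) ⊕ (M2 ⊕ K) = M1 ⊕ M2, so the key drops out. Then M2 = (M1 ⊕ M2) ⊕ M1 over the first 3 bytes.
byte 0: (10 XOR e4) XOR 68 = f4 XOR 68 = 9c
byte 1: (e1 XOR 6d) XOR 65 = 8c XOR 65 = e9
byte 2: (a4 XOR 59) XOR 6c = fd XOR 6c = 91

10011100 11101001 10010001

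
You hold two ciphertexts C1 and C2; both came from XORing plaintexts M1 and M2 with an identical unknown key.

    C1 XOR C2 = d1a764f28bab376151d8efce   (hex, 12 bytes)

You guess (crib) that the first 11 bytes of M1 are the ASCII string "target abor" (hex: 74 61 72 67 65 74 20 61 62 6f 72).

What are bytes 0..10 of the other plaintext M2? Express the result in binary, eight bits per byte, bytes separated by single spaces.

10100101 11000110 00010110 10010101 11101110 11011111 00010111 00000000 00110011 10110111 10011101

Since C1 ⊕ C2 = M1 ⊕ M2, XORing with the guessed M1 bytes yields the corresponding M2 bytes: M2 = (C1 ⊕ C2) ⊕ M1.
11010001 xor 01110100 = 10100101
10100111 xor 01100001 = 11000110
01100100 xor 01110010 = 00010110
11110010 xor 01100111 = 10010101
10001011 xor 01100101 = 11101110
10101011 xor 01110100 = 11011111
00110111 xor 00100000 = 00010111
01100001 xor 01100001 = 00000000
01010001 xor 01100010 = 00110011
11011000 xor 01101111 = 10110111
11101111 xor 01110010 = 10011101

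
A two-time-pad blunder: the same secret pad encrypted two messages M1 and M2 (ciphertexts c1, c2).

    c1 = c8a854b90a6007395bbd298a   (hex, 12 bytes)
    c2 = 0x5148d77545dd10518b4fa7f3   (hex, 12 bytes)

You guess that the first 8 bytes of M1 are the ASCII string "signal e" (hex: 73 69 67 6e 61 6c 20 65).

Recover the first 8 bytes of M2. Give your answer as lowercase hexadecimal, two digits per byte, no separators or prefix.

First, c1 ⊕ c2 = (M1 ⊕ K) ⊕ (M2 ⊕ K) = M1 ⊕ M2, so the key drops out. Then M2 = (M1 ⊕ M2) ⊕ M1 over the first 8 bytes.
byte 0: (c8 ^ 51) ^ 73 = 99 ^ 73 = ea
byte 1: (a8 ^ 48) ^ 69 = e0 ^ 69 = 89
byte 2: (54 ^ d7) ^ 67 = 83 ^ 67 = e4
byte 3: (b9 ^ 75) ^ 6e = cc ^ 6e = a2
byte 4: (0a ^ 45) ^ 61 = 4f ^ 61 = 2e
byte 5: (60 ^ dd) ^ 6c = bd ^ 6c = d1
byte 6: (07 ^ 10) ^ 20 = 17 ^ 20 = 37
byte 7: (39 ^ 51) ^ 65 = 68 ^ 65 = 0d

ea89e4a22ed1370d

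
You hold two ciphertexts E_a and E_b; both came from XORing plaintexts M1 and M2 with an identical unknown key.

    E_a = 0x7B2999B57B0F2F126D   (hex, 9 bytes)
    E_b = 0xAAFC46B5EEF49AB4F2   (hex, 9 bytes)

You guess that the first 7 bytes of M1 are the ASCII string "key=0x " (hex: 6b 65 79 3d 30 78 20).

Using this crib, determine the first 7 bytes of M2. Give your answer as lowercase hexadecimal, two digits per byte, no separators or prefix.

bab0a63da58395

First, E_a ⊕ E_b = (M1 ⊕ K) ⊕ (M2 ⊕ K) = M1 ⊕ M2, so the key drops out. Then M2 = (M1 ⊕ M2) ⊕ M1 over the first 7 bytes.
byte 0: (7b xor aa) xor 6b = d1 xor 6b = ba
byte 1: (29 xor fc) xor 65 = d5 xor 65 = b0
byte 2: (99 xor 46) xor 79 = df xor 79 = a6
byte 3: (b5 xor b5) xor 3d = 00 xor 3d = 3d
byte 4: (7b xor ee) xor 30 = 95 xor 30 = a5
byte 5: (0f xor f4) xor 78 = fb xor 78 = 83
byte 6: (2f xor 9a) xor 20 = b5 xor 20 = 95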